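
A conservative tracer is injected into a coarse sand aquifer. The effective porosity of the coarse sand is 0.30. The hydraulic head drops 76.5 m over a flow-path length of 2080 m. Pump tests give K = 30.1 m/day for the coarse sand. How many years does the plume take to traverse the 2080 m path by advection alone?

Hydraulic gradient i = Δh / L = 76.5 / 2080 = 0.03678.
Darcy flux q = K · i = 30.10 × 0.03678 = 1.107 m/day.
Seepage velocity v = q / n_e = 1.107 / 0.30 = 3.690 m/day.
Travel time t = L / v = 2080 / 3.690 = 563.7 days = 1.543 years.

1.54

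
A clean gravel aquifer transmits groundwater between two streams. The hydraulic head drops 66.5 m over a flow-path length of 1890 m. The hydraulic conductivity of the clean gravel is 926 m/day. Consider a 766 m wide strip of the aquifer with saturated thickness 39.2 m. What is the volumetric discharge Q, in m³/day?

978000

Cross-sectional area A = 766 × 39.2 = 30027 m².
Hydraulic gradient i = Δh / L = 66.5 / 1890 = 0.03519.
Darcy's law: Q = K · A · i = 926.0 × 30027 × 0.03519 = 9.783e+05 m³/day.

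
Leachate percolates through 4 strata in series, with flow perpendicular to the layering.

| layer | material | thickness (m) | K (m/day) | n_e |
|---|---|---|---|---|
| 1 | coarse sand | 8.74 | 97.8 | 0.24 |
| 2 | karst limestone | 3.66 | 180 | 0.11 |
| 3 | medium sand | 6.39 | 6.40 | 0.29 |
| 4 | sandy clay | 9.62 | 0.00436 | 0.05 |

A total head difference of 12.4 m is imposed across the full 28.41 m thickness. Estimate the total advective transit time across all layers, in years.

With flow normal to the layers, continuity requires the same specific discharge q through every layer.
Σ(b_i/K_i) = 8.74/97.8 + 3.66/180 + 6.39/6.40 + 9.62/0.00436 = 2208 d.
q = Δh / Σ(b_i/K_i) = 12.4 / 2208 = 0.005617 m/day.
In each layer the seepage velocity is v_i = q/n_i, so the layer transit time is t_i = b_i·n_i / q:
  layer 1 (coarse sand): t_1 = 8.74 × 0.24 / 0.005617 = 373.4 d
  layer 2 (karst limestone): t_2 = 3.66 × 0.11 / 0.005617 = 71.67 d
  layer 3 (medium sand): t_3 = 6.39 × 0.29 / 0.005617 = 329.9 d
  layer 4 (sandy clay): t_4 = 9.62 × 0.05 / 0.005617 = 85.63 d
Total t = Σ t_i = 860.6 days = 2.356 years.

2.36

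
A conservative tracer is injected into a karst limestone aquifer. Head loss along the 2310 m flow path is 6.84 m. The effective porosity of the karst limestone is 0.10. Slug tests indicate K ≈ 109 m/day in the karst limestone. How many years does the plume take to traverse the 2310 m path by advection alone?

1.96

Hydraulic gradient i = Δh / L = 6.84 / 2310 = 0.002961.
Darcy flux q = K · i = 109.0 × 0.002961 = 0.3228 m/day.
Seepage velocity v = q / n_e = 0.3228 / 0.10 = 3.228 m/day.
Travel time t = L / v = 2310 / 3.228 = 715.7 days = 1.960 years.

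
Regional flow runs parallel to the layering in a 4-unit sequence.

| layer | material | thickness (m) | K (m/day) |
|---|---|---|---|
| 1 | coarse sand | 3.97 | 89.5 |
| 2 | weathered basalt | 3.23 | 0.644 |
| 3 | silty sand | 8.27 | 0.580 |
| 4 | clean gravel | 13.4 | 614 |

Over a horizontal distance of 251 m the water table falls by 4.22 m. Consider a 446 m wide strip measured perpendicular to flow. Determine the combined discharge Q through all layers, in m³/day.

64400

Flow is parallel to layering, so each bed carries its own Darcy discharge and the transmissivities add.
Σ(K_i·b_i) = 89.5×3.97 + 0.644×3.23 + 0.580×8.27 + 614×13.4 = 8590 m²/day.
Hydraulic gradient i = Δh / L = 4.22 / 251 = 0.01681.
Q = Σ(K_i·b_i) · W · i = 8590 × 446 × 0.01681 = 64410 m³/day.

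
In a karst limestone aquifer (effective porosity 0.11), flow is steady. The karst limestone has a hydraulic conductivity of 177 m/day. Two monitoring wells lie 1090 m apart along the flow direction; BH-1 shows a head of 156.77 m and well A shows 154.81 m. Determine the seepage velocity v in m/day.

2.89

Hydraulic gradient i = (156.77 − 154.81) / 1090 = 1.96 / 1090 = 0.001798.
Darcy flux q = K · i = 177.0 × 0.001798 = 0.3183 m/day.
Seepage velocity v = q / n_e = 0.3183 / 0.11 = 2.893 m/day.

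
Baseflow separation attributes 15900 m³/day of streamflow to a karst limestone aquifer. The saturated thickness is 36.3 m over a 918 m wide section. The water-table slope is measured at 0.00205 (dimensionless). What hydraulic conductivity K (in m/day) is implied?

233

Cross-sectional area A = 918 × 36.3 = 33323 m².
Hydraulic gradient i = 0.00205.
From Q = K·A·i, K = Q / (A·i) = 15900 / (33323 × 0.002050) = 232.8 m/day.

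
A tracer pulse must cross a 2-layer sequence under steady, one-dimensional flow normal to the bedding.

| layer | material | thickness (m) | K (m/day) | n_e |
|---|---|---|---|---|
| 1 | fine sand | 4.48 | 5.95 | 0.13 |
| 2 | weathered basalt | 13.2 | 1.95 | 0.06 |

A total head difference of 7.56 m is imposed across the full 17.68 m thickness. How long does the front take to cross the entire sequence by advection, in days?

1.37

With flow normal to the layers, continuity requires the same specific discharge q through every layer.
Σ(b_i/K_i) = 4.48/5.95 + 13.2/1.95 = 7.522 d.
q = Δh / Σ(b_i/K_i) = 7.56 / 7.522 = 1.005 m/day.
In each layer the seepage velocity is v_i = q/n_i, so the layer transit time is t_i = b_i·n_i / q:
  layer 1 (fine sand): t_1 = 4.48 × 0.13 / 1.005 = 0.5795 d
  layer 2 (weathered basalt): t_2 = 13.2 × 0.06 / 1.005 = 0.7880 d
Total t = Σ t_i = 1.368 days.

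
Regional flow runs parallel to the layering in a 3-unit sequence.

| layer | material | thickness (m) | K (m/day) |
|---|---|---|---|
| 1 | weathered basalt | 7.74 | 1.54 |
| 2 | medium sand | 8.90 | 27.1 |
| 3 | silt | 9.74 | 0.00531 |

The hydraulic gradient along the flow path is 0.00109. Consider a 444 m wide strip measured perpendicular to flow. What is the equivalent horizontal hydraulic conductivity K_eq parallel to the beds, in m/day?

Flow is parallel to layering, so each bed carries its own Darcy discharge and the transmissivities add.
Σ(K_i·b_i) = 1.54×7.74 + 27.1×8.90 + 0.00531×9.74 = 253.2 m²/day.
Total thickness b = 26.38 m, so K_eq = Σ(K_i·b_i)/b = 9.597 m/day.

9.60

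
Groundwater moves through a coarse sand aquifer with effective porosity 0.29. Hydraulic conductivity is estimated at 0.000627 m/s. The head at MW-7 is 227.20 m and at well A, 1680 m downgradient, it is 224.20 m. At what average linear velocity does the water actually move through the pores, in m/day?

Convert K: 0.000627 m/s × 86400 = 54.17 m/day.
Hydraulic gradient i = (227.20 − 224.20) / 1680 = 3 / 1680 = 0.001786.
Darcy flux q = K · i = 54.17 × 0.001786 = 0.09674 m/day.
Seepage velocity v = q / n_e = 0.09674 / 0.29 = 0.3336 m/day.

0.334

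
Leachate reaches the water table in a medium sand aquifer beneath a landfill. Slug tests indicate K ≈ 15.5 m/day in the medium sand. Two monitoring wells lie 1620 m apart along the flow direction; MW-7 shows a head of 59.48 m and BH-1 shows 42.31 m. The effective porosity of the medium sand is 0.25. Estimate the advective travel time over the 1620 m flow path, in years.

6.75

Hydraulic gradient i = (59.48 − 42.31) / 1620 = 17.17 / 1620 = 0.01060.
Darcy flux q = K · i = 15.50 × 0.01060 = 0.1643 m/day.
Seepage velocity v = q / n_e = 0.1643 / 0.25 = 0.6571 m/day.
Travel time t = L / v = 1620 / 0.6571 = 2465 days = 6.750 years.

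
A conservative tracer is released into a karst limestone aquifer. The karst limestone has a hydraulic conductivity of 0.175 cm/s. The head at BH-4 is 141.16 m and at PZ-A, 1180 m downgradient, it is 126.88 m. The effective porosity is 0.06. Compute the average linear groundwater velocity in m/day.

30.5

Convert K: 0.175 cm/s × 864 = 151.2 m/day.
Hydraulic gradient i = (141.16 − 126.88) / 1180 = 14.28 / 1180 = 0.01210.
Darcy flux q = K · i = 151.2 × 0.01210 = 1.830 m/day.
Seepage velocity v = q / n_e = 1.830 / 0.06 = 30.50 m/day.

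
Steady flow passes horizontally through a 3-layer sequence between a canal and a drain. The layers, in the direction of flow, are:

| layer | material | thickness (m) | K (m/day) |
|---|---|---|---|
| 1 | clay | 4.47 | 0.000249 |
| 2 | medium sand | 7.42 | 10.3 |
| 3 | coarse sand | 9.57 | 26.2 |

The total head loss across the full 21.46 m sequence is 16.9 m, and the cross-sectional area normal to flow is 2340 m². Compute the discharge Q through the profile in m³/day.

2.20

Flow is perpendicular to layering, so the layers act in series and the equivalent K is the thickness-weighted harmonic mean.
Total thickness L = 4.47 + 7.42 + 9.57 = 21.46 m.
Σ(b_i/K_i) = 4.47/0.000249 + 7.42/10.3 + 9.57/26.2 = 17953 d.
K_eq = L / Σ(b_i/K_i) = 21.46 / 17953 = 0.001195 m/day.
Q = K_eq · A · (Δh/L) = 0.001195 × 2340 × (16.9/21.46) = 2.203 m³/day.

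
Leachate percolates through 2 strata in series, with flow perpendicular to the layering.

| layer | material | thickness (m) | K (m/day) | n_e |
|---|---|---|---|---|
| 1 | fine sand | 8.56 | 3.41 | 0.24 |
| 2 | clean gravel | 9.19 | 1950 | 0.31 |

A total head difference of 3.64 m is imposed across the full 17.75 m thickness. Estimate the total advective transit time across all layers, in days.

3.39

With flow normal to the layers, continuity requires the same specific discharge q through every layer.
Σ(b_i/K_i) = 8.56/3.41 + 9.19/1950 = 2.515 d.
q = Δh / Σ(b_i/K_i) = 3.64 / 2.515 = 1.447 m/day.
In each layer the seepage velocity is v_i = q/n_i, so the layer transit time is t_i = b_i·n_i / q:
  layer 1 (fine sand): t_1 = 8.56 × 0.24 / 1.447 = 1.419 d
  layer 2 (clean gravel): t_2 = 9.19 × 0.31 / 1.447 = 1.968 d
Total t = Σ t_i = 3.388 days.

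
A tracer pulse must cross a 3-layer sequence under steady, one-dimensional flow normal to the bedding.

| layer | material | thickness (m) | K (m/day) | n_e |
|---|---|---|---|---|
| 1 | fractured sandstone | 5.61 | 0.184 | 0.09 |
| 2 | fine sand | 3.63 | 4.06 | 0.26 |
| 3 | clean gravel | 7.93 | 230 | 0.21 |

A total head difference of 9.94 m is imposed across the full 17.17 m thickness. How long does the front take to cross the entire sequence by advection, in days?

9.84

With flow normal to the layers, continuity requires the same specific discharge q through every layer.
Σ(b_i/K_i) = 5.61/0.184 + 3.63/4.06 + 7.93/230 = 31.42 d.
q = Δh / Σ(b_i/K_i) = 9.94 / 31.42 = 0.3164 m/day.
In each layer the seepage velocity is v_i = q/n_i, so the layer transit time is t_i = b_i·n_i / q:
  layer 1 (fractured sandstone): t_1 = 5.61 × 0.09 / 0.3164 = 1.596 d
  layer 2 (fine sand): t_2 = 3.63 × 0.26 / 0.3164 = 2.983 d
  layer 3 (clean gravel): t_3 = 7.93 × 0.21 / 0.3164 = 5.264 d
Total t = Σ t_i = 9.843 days.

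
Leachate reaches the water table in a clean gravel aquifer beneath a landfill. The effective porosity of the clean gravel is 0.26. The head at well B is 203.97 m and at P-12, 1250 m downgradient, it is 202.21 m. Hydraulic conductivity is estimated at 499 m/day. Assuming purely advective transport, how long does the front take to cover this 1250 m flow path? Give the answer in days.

463

Hydraulic gradient i = (203.97 − 202.21) / 1250 = 1.76 / 1250 = 0.001408.
Darcy flux q = K · i = 499.0 × 0.001408 = 0.7026 m/day.
Seepage velocity v = q / n_e = 0.7026 / 0.26 = 2.702 m/day.
Travel time t = L / v = 1250 / 2.702 = 462.6 days.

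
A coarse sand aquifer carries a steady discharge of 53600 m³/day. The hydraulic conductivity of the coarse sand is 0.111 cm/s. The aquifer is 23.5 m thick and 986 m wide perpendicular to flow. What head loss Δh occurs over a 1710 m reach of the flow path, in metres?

Convert K: 0.111 cm/s × 864 = 95.90 m/day.
Cross-sectional area A = 986 × 23.5 = 23171 m².
From Q = K·A·i, i = Q / (K·A) = 53600 / (95.90 × 23171) = 0.02412.
Head loss Δh = i · L = 0.02412 × 1710 = 41.25 m.

41.2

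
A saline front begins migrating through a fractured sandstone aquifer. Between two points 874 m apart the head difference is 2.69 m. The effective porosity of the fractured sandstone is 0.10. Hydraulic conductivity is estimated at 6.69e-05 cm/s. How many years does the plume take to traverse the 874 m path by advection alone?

1350

Convert K: 6.69e-05 cm/s × 864 = 0.05780 m/day.
Hydraulic gradient i = Δh / L = 2.69 / 874 = 0.003078.
Darcy flux q = K · i = 0.05780 × 0.003078 = 0.0001779 m/day.
Seepage velocity v = q / n_e = 0.0001779 / 0.10 = 0.001779 m/day.
Travel time t = L / v = 874 / 0.001779 = 4.913e+05 days = 1345 years.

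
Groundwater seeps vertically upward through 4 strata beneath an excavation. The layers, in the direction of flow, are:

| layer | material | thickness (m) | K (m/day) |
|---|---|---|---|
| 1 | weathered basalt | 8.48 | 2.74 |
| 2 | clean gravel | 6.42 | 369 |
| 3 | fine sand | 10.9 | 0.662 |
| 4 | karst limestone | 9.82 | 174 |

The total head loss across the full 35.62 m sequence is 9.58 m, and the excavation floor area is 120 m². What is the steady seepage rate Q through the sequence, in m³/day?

Flow is perpendicular to layering, so the layers act in series and the equivalent K is the thickness-weighted harmonic mean.
Total thickness L = 8.48 + 6.42 + 10.9 + 9.82 = 35.62 m.
Σ(b_i/K_i) = 8.48/2.74 + 6.42/369 + 10.9/0.662 + 9.82/174 = 19.63 d.
K_eq = L / Σ(b_i/K_i) = 35.62 / 19.63 = 1.814 m/day.
Q = K_eq · A · (Δh/L) = 1.814 × 120 × (9.58/35.62) = 58.55 m³/day.

58.6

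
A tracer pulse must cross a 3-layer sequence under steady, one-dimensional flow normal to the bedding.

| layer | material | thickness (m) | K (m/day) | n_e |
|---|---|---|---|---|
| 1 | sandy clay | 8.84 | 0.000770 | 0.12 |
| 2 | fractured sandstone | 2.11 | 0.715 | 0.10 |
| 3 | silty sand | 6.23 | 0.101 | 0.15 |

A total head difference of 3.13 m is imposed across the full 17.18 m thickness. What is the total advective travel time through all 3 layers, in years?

22.3

With flow normal to the layers, continuity requires the same specific discharge q through every layer.
Σ(b_i/K_i) = 8.84/0.000770 + 2.11/0.715 + 6.23/0.101 = 11545 d.
q = Δh / Σ(b_i/K_i) = 3.13 / 11545 = 0.0002711 m/day.
In each layer the seepage velocity is v_i = q/n_i, so the layer transit time is t_i = b_i·n_i / q:
  layer 1 (sandy clay): t_1 = 8.84 × 0.12 / 0.0002711 = 3913 d
  layer 2 (fractured sandstone): t_2 = 2.11 × 0.10 / 0.0002711 = 778.3 d
  layer 3 (silty sand): t_3 = 6.23 × 0.15 / 0.0002711 = 3447 d
Total t = Σ t_i = 8138 days = 22.28 years.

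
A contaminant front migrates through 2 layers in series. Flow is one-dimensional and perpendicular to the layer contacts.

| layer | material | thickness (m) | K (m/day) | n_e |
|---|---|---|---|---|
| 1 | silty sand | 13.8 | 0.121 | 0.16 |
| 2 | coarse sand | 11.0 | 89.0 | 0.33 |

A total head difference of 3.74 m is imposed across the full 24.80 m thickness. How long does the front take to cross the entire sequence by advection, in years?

With flow normal to the layers, continuity requires the same specific discharge q through every layer.
Σ(b_i/K_i) = 13.8/0.121 + 11.0/89.0 = 114.2 d.
q = Δh / Σ(b_i/K_i) = 3.74 / 114.2 = 0.03276 m/day.
In each layer the seepage velocity is v_i = q/n_i, so the layer transit time is t_i = b_i·n_i / q:
  layer 1 (silty sand): t_1 = 13.8 × 0.16 / 0.03276 = 67.40 d
  layer 2 (coarse sand): t_2 = 11.0 × 0.33 / 0.03276 = 110.8 d
Total t = Σ t_i = 178.2 days = 0.4879 years.

0.488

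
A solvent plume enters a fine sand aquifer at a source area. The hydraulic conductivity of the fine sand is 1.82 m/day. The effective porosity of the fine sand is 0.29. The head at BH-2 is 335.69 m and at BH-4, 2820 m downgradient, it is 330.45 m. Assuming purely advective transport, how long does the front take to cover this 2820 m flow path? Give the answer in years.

Hydraulic gradient i = (335.69 − 330.45) / 2820 = 5.24 / 2820 = 0.001858.
Darcy flux q = K · i = 1.820 × 0.001858 = 0.003382 m/day.
Seepage velocity v = q / n_e = 0.003382 / 0.29 = 0.01166 m/day.
Travel time t = L / v = 2820 / 0.01166 = 2.418e+05 days = 662.1 years.

662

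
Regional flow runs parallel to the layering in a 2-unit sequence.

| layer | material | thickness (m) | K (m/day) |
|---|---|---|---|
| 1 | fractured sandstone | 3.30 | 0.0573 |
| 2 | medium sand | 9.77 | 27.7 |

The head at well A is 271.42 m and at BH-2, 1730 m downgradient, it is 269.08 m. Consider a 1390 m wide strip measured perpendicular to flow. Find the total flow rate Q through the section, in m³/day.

Flow is parallel to layering, so each bed carries its own Darcy discharge and the transmissivities add.
Σ(K_i·b_i) = 0.0573×3.30 + 27.7×9.77 = 270.8 m²/day.
Hydraulic gradient i = (271.42 − 269.08) / 1730 = 2.34 / 1730 = 0.001353.
Q = Σ(K_i·b_i) · W · i = 270.8 × 1390 × 0.001353 = 509.2 m³/day.

509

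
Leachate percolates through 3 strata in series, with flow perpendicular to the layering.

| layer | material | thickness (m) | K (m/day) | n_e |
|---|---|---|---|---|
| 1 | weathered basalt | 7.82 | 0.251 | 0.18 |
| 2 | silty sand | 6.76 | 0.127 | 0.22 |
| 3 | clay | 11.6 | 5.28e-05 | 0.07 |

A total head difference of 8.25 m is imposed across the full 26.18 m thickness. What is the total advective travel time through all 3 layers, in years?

270

With flow normal to the layers, continuity requires the same specific discharge q through every layer.
Σ(b_i/K_i) = 7.82/0.251 + 6.76/0.127 + 11.6/5.28e-05 = 2.198e+05 d.
q = Δh / Σ(b_i/K_i) = 8.25 / 2.198e+05 = 3.754e-05 m/day.
In each layer the seepage velocity is v_i = q/n_i, so the layer transit time is t_i = b_i·n_i / q:
  layer 1 (weathered basalt): t_1 = 7.82 × 0.18 / 3.754e-05 = 37499 d
  layer 2 (silty sand): t_2 = 6.76 × 0.22 / 3.754e-05 = 39619 d
  layer 3 (clay): t_3 = 11.6 × 0.07 / 3.754e-05 = 21632 d
Total t = Σ t_i = 98750 days = 270.4 years.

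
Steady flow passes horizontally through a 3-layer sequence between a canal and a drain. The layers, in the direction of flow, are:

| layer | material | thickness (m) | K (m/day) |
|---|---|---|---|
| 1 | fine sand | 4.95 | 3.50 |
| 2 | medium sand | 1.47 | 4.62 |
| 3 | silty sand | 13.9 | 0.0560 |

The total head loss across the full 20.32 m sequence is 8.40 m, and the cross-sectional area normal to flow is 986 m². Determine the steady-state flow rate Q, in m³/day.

33.1

Flow is perpendicular to layering, so the layers act in series and the equivalent K is the thickness-weighted harmonic mean.
Total thickness L = 4.95 + 1.47 + 13.9 = 20.32 m.
Σ(b_i/K_i) = 4.95/3.50 + 1.47/4.62 + 13.9/0.0560 = 249.9 d.
K_eq = L / Σ(b_i/K_i) = 20.32 / 249.9 = 0.08130 m/day.
Q = K_eq · A · (Δh/L) = 0.08130 × 986 × (8.40/20.32) = 33.14 m³/day.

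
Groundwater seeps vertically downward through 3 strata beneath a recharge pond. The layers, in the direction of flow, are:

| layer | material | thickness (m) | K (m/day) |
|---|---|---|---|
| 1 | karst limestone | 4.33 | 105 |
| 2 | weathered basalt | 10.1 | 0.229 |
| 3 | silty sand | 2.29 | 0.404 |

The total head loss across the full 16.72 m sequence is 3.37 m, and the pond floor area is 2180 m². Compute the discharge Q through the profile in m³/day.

Flow is perpendicular to layering, so the layers act in series and the equivalent K is the thickness-weighted harmonic mean.
Total thickness L = 4.33 + 10.1 + 2.29 = 16.72 m.
Σ(b_i/K_i) = 4.33/105 + 10.1/0.229 + 2.29/0.404 = 49.81 d.
K_eq = L / Σ(b_i/K_i) = 16.72 / 49.81 = 0.3356 m/day.
Q = K_eq · A · (Δh/L) = 0.3356 × 2180 × (3.37/16.72) = 147.5 m³/day.

147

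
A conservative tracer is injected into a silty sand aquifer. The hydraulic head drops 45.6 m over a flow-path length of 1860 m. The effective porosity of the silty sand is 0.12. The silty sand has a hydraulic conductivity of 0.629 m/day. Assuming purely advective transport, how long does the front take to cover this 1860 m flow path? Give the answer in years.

Hydraulic gradient i = Δh / L = 45.6 / 1860 = 0.02452.
Darcy flux q = K · i = 0.6290 × 0.02452 = 0.01542 m/day.
Seepage velocity v = q / n_e = 0.01542 / 0.12 = 0.1285 m/day.
Travel time t = L / v = 1860 / 0.1285 = 14474 days = 39.63 years.

39.6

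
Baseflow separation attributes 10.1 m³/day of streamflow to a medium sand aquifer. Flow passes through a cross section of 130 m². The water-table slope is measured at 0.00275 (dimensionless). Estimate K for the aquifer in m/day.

Hydraulic gradient i = 0.00275.
From Q = K·A·i, K = Q / (A·i) = 10.1 / (130.0 × 0.002750) = 28.25 m/day.

28.3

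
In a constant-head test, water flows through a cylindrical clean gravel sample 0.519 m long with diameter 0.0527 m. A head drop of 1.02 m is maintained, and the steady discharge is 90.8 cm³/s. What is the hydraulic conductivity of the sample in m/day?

Cross-sectional area A = π·(d/2)² = π × (0.0527/2)² = 0.002181 m².
Convert discharge: 90.8 cm³/s = 9.080e-05 m³/s.
Darcy's law rearranged: K = Q·L / (A·Δh) = 9.080e-05 × 0.519 / (0.002181 × 1.02) = 0.02118 m/s = 1830 m/day.

1830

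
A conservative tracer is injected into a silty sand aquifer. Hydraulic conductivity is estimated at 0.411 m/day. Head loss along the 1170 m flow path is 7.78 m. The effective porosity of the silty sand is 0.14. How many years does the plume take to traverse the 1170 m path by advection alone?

Hydraulic gradient i = Δh / L = 7.78 / 1170 = 0.006650.
Darcy flux q = K · i = 0.4110 × 0.006650 = 0.002733 m/day.
Seepage velocity v = q / n_e = 0.002733 / 0.14 = 0.01952 m/day.
Travel time t = L / v = 1170 / 0.01952 = 59935 days = 164.1 years.

164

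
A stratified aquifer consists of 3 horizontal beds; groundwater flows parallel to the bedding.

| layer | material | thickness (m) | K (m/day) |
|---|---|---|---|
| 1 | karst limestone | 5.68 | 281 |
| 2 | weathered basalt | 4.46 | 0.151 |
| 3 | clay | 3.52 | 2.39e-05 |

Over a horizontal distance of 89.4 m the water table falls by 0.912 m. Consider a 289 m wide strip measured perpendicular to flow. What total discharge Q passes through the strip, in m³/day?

Flow is parallel to layering, so each bed carries its own Darcy discharge and the transmissivities add.
Σ(K_i·b_i) = 281×5.68 + 0.151×4.46 + 2.39e-05×3.52 = 1597 m²/day.
Hydraulic gradient i = Δh / L = 0.912 / 89.4 = 0.01020.
Q = Σ(K_i·b_i) · W · i = 1597 × 289 × 0.01020 = 4708 m³/day.

4710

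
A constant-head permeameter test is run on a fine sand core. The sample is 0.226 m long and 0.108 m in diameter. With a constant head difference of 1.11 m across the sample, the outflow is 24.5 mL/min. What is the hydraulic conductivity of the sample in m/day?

Cross-sectional area A = π·(d/2)² = π × (0.108/2)² = 0.009161 m².
Convert discharge: 24.5 mL/min = 4.083e-07 m³/s.
Darcy's law rearranged: K = Q·L / (A·Δh) = 4.083e-07 × 0.226 / (0.009161 × 1.11) = 9.075e-06 m/s = 0.7841 m/day.

0.784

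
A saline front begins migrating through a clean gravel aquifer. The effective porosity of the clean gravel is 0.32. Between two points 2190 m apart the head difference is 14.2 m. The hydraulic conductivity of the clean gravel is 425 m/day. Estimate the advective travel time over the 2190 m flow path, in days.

254

Hydraulic gradient i = Δh / L = 14.2 / 2190 = 0.006484.
Darcy flux q = K · i = 425.0 × 0.006484 = 2.756 m/day.
Seepage velocity v = q / n_e = 2.756 / 0.32 = 8.612 m/day.
Travel time t = L / v = 2190 / 8.612 = 254.3 days.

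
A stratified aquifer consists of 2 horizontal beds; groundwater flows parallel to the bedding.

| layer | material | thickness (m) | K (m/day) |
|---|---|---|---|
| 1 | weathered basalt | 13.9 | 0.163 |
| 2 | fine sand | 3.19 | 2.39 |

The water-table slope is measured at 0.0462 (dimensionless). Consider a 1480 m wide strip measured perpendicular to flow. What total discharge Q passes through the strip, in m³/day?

676

Flow is parallel to layering, so each bed carries its own Darcy discharge and the transmissivities add.
Σ(K_i·b_i) = 0.163×13.9 + 2.39×3.19 = 9.890 m²/day.
Hydraulic gradient i = 0.0462.
Q = Σ(K_i·b_i) · W · i = 9.890 × 1480 × 0.04620 = 676.2 m³/day.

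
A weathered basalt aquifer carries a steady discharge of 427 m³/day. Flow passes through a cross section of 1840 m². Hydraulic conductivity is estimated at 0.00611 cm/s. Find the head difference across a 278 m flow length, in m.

Convert K: 0.00611 cm/s × 864 = 5.279 m/day.
From Q = K·A·i, i = Q / (K·A) = 427 / (5.279 × 1840) = 0.04396.
Head loss Δh = i · L = 0.04396 × 278 = 12.22 m.

12.2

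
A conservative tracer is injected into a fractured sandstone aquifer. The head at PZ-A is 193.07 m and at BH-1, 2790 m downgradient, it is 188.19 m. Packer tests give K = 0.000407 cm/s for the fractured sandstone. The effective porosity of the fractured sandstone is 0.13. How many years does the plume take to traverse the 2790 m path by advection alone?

Convert K: 0.000407 cm/s × 864 = 0.3516 m/day.
Hydraulic gradient i = (193.07 − 188.19) / 2790 = 4.88 / 2790 = 0.001749.
Darcy flux q = K · i = 0.3516 × 0.001749 = 0.0006151 m/day.
Seepage velocity v = q / n_e = 0.0006151 / 0.13 = 0.004731 m/day.
Travel time t = L / v = 2790 / 0.004731 = 5.897e+05 days = 1614 years.

1610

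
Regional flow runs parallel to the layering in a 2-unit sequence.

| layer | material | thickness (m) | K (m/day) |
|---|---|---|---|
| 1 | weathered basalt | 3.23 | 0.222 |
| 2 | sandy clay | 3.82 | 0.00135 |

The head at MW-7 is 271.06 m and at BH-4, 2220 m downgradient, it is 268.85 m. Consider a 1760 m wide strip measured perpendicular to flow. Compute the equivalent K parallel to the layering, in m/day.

Flow is parallel to layering, so each bed carries its own Darcy discharge and the transmissivities add.
Σ(K_i·b_i) = 0.222×3.23 + 0.00135×3.82 = 0.7222 m²/day.
Total thickness b = 7.050 m, so K_eq = Σ(K_i·b_i)/b = 0.1024 m/day.

0.102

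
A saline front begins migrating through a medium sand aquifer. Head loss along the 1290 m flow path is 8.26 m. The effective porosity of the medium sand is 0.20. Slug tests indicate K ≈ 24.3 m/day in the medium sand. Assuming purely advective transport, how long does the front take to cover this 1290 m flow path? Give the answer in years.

Hydraulic gradient i = Δh / L = 8.26 / 1290 = 0.006403.
Darcy flux q = K · i = 24.30 × 0.006403 = 0.1556 m/day.
Seepage velocity v = q / n_e = 0.1556 / 0.20 = 0.7780 m/day.
Travel time t = L / v = 1290 / 0.7780 = 1658 days = 4.540 years.

4.54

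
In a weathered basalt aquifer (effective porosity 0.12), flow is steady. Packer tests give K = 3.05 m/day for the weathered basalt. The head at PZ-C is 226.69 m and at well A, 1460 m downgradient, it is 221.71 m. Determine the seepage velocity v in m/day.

0.0867

Hydraulic gradient i = (226.69 − 221.71) / 1460 = 4.98 / 1460 = 0.003411.
Darcy flux q = K · i = 3.050 × 0.003411 = 0.01040 m/day.
Seepage velocity v = q / n_e = 0.01040 / 0.12 = 0.08670 m/day.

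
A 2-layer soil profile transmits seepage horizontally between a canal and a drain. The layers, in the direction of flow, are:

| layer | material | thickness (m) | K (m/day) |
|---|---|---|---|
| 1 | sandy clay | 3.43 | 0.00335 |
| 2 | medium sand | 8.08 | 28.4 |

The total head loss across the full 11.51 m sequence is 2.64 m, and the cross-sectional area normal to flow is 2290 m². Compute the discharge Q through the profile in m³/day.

Flow is perpendicular to layering, so the layers act in series and the equivalent K is the thickness-weighted harmonic mean.
Total thickness L = 3.43 + 8.08 = 11.51 m.
Σ(b_i/K_i) = 3.43/0.00335 + 8.08/28.4 = 1024 d.
K_eq = L / Σ(b_i/K_i) = 11.51 / 1024 = 0.01124 m/day.
Q = K_eq · A · (Δh/L) = 0.01124 × 2290 × (2.64/11.51) = 5.903 m³/day.

5.90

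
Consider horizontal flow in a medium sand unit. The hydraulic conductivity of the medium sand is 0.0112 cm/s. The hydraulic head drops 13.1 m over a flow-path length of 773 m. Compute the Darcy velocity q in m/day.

0.164

Convert K: 0.0112 cm/s × 864 = 9.677 m/day.
Hydraulic gradient i = Δh / L = 13.1 / 773 = 0.01695.
Specific discharge q = K · i = 9.677 × 0.01695 = 0.1640 m/day.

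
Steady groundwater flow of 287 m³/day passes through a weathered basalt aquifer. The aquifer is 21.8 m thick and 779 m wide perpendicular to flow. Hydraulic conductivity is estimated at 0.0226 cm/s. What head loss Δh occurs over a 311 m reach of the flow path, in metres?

0.269

Convert K: 0.0226 cm/s × 864 = 19.53 m/day.
Cross-sectional area A = 779 × 21.8 = 16982 m².
From Q = K·A·i, i = Q / (K·A) = 287 / (19.53 × 16982) = 0.0008655.
Head loss Δh = i · L = 0.0008655 × 311 = 0.2692 m.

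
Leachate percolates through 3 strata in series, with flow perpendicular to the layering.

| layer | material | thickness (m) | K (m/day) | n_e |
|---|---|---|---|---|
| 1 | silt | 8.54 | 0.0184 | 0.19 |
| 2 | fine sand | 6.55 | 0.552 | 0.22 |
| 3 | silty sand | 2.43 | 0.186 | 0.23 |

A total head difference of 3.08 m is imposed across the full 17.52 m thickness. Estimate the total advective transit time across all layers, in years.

With flow normal to the layers, continuity requires the same specific discharge q through every layer.
Σ(b_i/K_i) = 8.54/0.0184 + 6.55/0.552 + 2.43/0.186 = 489.1 d.
q = Δh / Σ(b_i/K_i) = 3.08 / 489.1 = 0.006298 m/day.
In each layer the seepage velocity is v_i = q/n_i, so the layer transit time is t_i = b_i·n_i / q:
  layer 1 (silt): t_1 = 8.54 × 0.19 / 0.006298 = 257.6 d
  layer 2 (fine sand): t_2 = 6.55 × 0.22 / 0.006298 = 228.8 d
  layer 3 (silty sand): t_3 = 2.43 × 0.23 / 0.006298 = 88.75 d
Total t = Σ t_i = 575.2 days = 1.575 years.

1.57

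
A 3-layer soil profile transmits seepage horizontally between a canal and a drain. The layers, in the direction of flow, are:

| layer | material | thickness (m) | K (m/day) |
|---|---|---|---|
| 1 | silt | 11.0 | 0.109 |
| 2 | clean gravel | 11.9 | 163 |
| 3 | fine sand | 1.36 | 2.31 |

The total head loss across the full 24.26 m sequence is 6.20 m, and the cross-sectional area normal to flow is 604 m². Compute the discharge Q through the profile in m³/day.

Flow is perpendicular to layering, so the layers act in series and the equivalent K is the thickness-weighted harmonic mean.
Total thickness L = 11.0 + 11.9 + 1.36 = 24.26 m.
Σ(b_i/K_i) = 11.0/0.109 + 11.9/163 + 1.36/2.31 = 101.6 d.
K_eq = L / Σ(b_i/K_i) = 24.26 / 101.6 = 0.2388 m/day.
Q = K_eq · A · (Δh/L) = 0.2388 × 604 × (6.20/24.26) = 36.87 m³/day.

36.9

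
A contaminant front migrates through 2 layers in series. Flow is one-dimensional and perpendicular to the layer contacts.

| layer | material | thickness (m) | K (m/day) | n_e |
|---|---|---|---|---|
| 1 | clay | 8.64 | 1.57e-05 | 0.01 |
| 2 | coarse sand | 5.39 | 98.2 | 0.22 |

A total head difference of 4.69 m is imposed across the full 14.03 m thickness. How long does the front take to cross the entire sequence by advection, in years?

409

With flow normal to the layers, continuity requires the same specific discharge q through every layer.
Σ(b_i/K_i) = 8.64/1.57e-05 + 5.39/98.2 = 5.503e+05 d.
q = Δh / Σ(b_i/K_i) = 4.69 / 5.503e+05 = 8.522e-06 m/day.
In each layer the seepage velocity is v_i = q/n_i, so the layer transit time is t_i = b_i·n_i / q:
  layer 1 (clay): t_1 = 8.64 × 0.01 / 8.522e-06 = 10138 d
  layer 2 (coarse sand): t_2 = 5.39 × 0.22 / 8.522e-06 = 1.391e+05 d
Total t = Σ t_i = 1.493e+05 days = 408.7 years.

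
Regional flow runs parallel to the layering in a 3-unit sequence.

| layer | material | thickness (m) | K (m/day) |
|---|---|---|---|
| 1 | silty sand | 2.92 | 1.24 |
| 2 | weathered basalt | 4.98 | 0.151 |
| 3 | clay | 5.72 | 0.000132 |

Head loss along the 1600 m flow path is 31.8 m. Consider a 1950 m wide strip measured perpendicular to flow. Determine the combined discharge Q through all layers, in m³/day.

Flow is parallel to layering, so each bed carries its own Darcy discharge and the transmissivities add.
Σ(K_i·b_i) = 1.24×2.92 + 0.151×4.98 + 0.000132×5.72 = 4.374 m²/day.
Hydraulic gradient i = Δh / L = 31.8 / 1600 = 0.01988.
Q = Σ(K_i·b_i) · W · i = 4.374 × 1950 × 0.01988 = 169.5 m³/day.

170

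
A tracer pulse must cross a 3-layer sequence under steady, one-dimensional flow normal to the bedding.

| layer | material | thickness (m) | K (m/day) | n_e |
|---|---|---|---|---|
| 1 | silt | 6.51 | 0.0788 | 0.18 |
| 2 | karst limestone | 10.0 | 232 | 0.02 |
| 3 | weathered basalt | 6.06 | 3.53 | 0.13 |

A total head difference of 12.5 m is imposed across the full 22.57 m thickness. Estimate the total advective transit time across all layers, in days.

14.6

With flow normal to the layers, continuity requires the same specific discharge q through every layer.
Σ(b_i/K_i) = 6.51/0.0788 + 10.0/232 + 6.06/3.53 = 84.37 d.
q = Δh / Σ(b_i/K_i) = 12.5 / 84.37 = 0.1481 m/day.
In each layer the seepage velocity is v_i = q/n_i, so the layer transit time is t_i = b_i·n_i / q:
  layer 1 (silt): t_1 = 6.51 × 0.18 / 0.1481 = 7.910 d
  layer 2 (karst limestone): t_2 = 10.0 × 0.02 / 0.1481 = 1.350 d
  layer 3 (weathered basalt): t_3 = 6.06 × 0.13 / 0.1481 = 5.318 d
Total t = Σ t_i = 14.58 days.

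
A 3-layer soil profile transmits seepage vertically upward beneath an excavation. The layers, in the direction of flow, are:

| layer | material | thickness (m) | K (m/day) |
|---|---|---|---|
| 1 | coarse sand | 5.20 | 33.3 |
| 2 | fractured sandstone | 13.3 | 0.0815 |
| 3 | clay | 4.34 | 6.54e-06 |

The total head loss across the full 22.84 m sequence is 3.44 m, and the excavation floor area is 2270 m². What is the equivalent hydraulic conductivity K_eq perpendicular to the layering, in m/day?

3.44e-05

Flow is perpendicular to layering, so the layers act in series and the equivalent K is the thickness-weighted harmonic mean.
Total thickness L = 5.20 + 13.3 + 4.34 = 22.84 m.
Σ(b_i/K_i) = 5.20/33.3 + 13.3/0.0815 + 4.34/6.54e-06 = 6.638e+05 d.
K_eq = L / Σ(b_i/K_i) = 22.84 / 6.638e+05 = 3.441e-05 m/day.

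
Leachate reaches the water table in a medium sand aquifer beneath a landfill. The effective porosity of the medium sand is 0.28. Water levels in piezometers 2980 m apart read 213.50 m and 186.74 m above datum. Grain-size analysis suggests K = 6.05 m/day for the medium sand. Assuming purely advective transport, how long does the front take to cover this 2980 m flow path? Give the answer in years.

Hydraulic gradient i = (213.50 − 186.74) / 2980 = 26.76 / 2980 = 0.008980.
Darcy flux q = K · i = 6.050 × 0.008980 = 0.05433 m/day.
Seepage velocity v = q / n_e = 0.05433 / 0.28 = 0.1940 m/day.
Travel time t = L / v = 2980 / 0.1940 = 15359 days = 42.05 years.

42.0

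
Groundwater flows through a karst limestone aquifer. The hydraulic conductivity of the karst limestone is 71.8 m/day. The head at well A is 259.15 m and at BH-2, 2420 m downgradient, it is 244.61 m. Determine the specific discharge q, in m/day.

0.431

Hydraulic gradient i = (259.15 − 244.61) / 2420 = 14.54 / 2420 = 0.006008.
Specific discharge q = K · i = 71.80 × 0.006008 = 0.4314 m/day.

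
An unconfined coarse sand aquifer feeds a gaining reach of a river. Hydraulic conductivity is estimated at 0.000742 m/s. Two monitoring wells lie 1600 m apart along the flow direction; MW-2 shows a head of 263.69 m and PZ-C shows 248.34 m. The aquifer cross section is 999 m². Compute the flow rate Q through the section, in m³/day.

614

Convert K: 0.000742 m/s × 86400 = 64.11 m/day.
Hydraulic gradient i = (263.69 − 248.34) / 1600 = 15.35 / 1600 = 0.009594.
Darcy's law: Q = K · A · i = 64.11 × 999.0 × 0.009594 = 614.4 m³/day.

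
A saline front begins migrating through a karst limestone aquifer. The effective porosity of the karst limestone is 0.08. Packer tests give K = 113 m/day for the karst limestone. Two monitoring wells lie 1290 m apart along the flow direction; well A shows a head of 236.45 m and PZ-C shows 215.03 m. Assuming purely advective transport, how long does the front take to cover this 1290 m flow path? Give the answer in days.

55.0

Hydraulic gradient i = (236.45 − 215.03) / 1290 = 21.42 / 1290 = 0.01660.
Darcy flux q = K · i = 113.0 × 0.01660 = 1.876 m/day.
Seepage velocity v = q / n_e = 1.876 / 0.08 = 23.45 m/day.
Travel time t = L / v = 1290 / 23.45 = 55.00 days.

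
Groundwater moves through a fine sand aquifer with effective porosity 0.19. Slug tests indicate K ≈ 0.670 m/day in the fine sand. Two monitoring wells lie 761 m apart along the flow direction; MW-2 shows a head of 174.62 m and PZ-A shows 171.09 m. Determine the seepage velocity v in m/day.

0.0164

Hydraulic gradient i = (174.62 − 171.09) / 761 = 3.53 / 761 = 0.004639.
Darcy flux q = K · i = 0.6700 × 0.004639 = 0.003108 m/day.
Seepage velocity v = q / n_e = 0.003108 / 0.19 = 0.01636 m/day.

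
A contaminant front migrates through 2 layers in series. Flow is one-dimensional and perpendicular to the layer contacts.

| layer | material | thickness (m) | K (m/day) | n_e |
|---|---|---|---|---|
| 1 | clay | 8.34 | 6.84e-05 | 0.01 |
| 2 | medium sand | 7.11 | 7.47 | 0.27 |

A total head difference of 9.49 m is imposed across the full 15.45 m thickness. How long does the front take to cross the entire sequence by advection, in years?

70.5

With flow normal to the layers, continuity requires the same specific discharge q through every layer.
Σ(b_i/K_i) = 8.34/6.84e-05 + 7.11/7.47 = 1.219e+05 d.
q = Δh / Σ(b_i/K_i) = 9.49 / 1.219e+05 = 7.783e-05 m/day.
In each layer the seepage velocity is v_i = q/n_i, so the layer transit time is t_i = b_i·n_i / q:
  layer 1 (clay): t_1 = 8.34 × 0.01 / 7.783e-05 = 1072 d
  layer 2 (medium sand): t_2 = 7.11 × 0.27 / 7.783e-05 = 24665 d
Total t = Σ t_i = 25737 days = 70.46 years.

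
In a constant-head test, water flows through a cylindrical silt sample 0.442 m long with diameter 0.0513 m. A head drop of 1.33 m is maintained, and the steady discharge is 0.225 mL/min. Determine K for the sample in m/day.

0.0521

Cross-sectional area A = π·(d/2)² = π × (0.0513/2)² = 0.002067 m².
Convert discharge: 0.225 mL/min = 3.750e-09 m³/s.
Darcy's law rearranged: K = Q·L / (A·Δh) = 3.750e-09 × 0.442 / (0.002067 × 1.33) = 6.029e-07 m/s = 0.05209 m/day.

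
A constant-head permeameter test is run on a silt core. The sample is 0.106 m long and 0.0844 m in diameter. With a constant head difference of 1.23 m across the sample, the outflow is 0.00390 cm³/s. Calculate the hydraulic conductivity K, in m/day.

Cross-sectional area A = π·(d/2)² = π × (0.0844/2)² = 0.005595 m².
Convert discharge: 0.00390 cm³/s = 3.900e-09 m³/s.
Darcy's law rearranged: K = Q·L / (A·Δh) = 3.900e-09 × 0.106 / (0.005595 × 1.23) = 6.007e-08 m/s = 0.005190 m/day.

0.00519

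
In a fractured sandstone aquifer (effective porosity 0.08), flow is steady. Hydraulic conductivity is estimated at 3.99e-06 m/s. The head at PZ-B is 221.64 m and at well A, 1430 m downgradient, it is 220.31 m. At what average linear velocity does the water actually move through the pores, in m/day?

0.00401

Convert K: 3.99e-06 m/s × 86400 = 0.3447 m/day.
Hydraulic gradient i = (221.64 − 220.31) / 1430 = 1.33 / 1430 = 0.0009301.
Darcy flux q = K · i = 0.3447 × 0.0009301 = 0.0003206 m/day.
Seepage velocity v = q / n_e = 0.0003206 / 0.08 = 0.004008 m/day.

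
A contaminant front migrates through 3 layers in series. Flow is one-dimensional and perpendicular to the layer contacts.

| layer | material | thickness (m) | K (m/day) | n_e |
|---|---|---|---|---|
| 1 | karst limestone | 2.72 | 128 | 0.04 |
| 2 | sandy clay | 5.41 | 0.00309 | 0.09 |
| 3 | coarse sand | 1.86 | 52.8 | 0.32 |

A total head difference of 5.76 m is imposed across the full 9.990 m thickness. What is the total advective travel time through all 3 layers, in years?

0.991

With flow normal to the layers, continuity requires the same specific discharge q through every layer.
Σ(b_i/K_i) = 2.72/128 + 5.41/0.00309 + 1.86/52.8 = 1751 d.
q = Δh / Σ(b_i/K_i) = 5.76 / 1751 = 0.003290 m/day.
In each layer the seepage velocity is v_i = q/n_i, so the layer transit time is t_i = b_i·n_i / q:
  layer 1 (karst limestone): t_1 = 2.72 × 0.04 / 0.003290 = 33.07 d
  layer 2 (sandy clay): t_2 = 5.41 × 0.09 / 0.003290 = 148.0 d
  layer 3 (coarse sand): t_3 = 1.86 × 0.32 / 0.003290 = 180.9 d
Total t = Σ t_i = 362.0 days = 0.9911 years.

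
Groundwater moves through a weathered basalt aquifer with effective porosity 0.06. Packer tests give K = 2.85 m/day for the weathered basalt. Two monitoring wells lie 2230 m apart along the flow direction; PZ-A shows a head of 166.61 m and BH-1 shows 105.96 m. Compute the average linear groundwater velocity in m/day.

1.29

Hydraulic gradient i = (166.61 − 105.96) / 2230 = 60.65 / 2230 = 0.02720.
Darcy flux q = K · i = 2.850 × 0.02720 = 0.07751 m/day.
Seepage velocity v = q / n_e = 0.07751 / 0.06 = 1.292 m/day.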